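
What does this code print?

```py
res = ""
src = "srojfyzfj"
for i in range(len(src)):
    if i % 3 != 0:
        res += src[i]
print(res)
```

i=0: skip
i=1: add 'r' → 'r'
i=2: add 'o' → 'ro'
i=3: skip
i=4: add 'f' → 'rof'
i=5: add 'y' → 'rofy'
i=6: skip
i=7: add 'f' → 'rofyf'
i=8: add 'j' → 'rofyfj'

rofyfj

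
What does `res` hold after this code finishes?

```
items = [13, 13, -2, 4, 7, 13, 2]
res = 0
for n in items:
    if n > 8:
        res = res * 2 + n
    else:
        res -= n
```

n=13: >8, res = 0*2+13 = 13
n=13: >8, res = 13*2+13 = 39
n=-2: not >8, res = 39-(-2) = 41
n=4: not >8, res = 41-4 = 37
n=7: not >8, res = 37-7 = 30
n=13: >8, res = 30*2+13 = 73
n=2: not >8, res = 73-2 = 71

71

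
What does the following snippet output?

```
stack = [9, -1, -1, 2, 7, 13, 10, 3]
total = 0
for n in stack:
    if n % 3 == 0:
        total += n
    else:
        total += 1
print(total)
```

18

n=9: %3==0, total = 0+9 = 9
n=-1: not %3==0, total = 9+1 = 10
n=-1: not %3==0, total = 10+1 = 11
n=2: not %3==0, total = 11+1 = 12
n=7: not %3==0, total = 12+1 = 13
n=13: not %3==0, total = 13+1 = 14
n=10: not %3==0, total = 14+1 = 15
n=3: %3==0, total = 15+3 = 18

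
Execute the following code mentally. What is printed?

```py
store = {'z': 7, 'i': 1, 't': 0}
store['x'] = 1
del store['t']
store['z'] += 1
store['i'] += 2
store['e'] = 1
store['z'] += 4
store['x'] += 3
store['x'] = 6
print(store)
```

{'z': 12, 'i': 3, 'x': 6, 'e': 1}

store['x'] = 1 → {'z': 7, 'i': 1, 't': 0, 'x': 1}
del 't' → {'z': 7, 'i': 1, 'x': 1}
store['z'] = 7+1 = 8 → {'z': 8, 'i': 1, 'x': 1}
store['i'] = 1+2 = 3 → {'z': 8, 'i': 3, 'x': 1}
store['e'] = 1 → {'z': 8, 'i': 3, 'x': 1, 'e': 1}
store['z'] = 8+4 = 12 → {'z': 12, 'i': 3, 'x': 1, 'e': 1}
store['x'] = 1+3 = 4 → {'z': 12, 'i': 3, 'x': 4, 'e': 1}
store['x'] = 6 → {'z': 12, 'i': 3, 'x': 6, 'e': 1}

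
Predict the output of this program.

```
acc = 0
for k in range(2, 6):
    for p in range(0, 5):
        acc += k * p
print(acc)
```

k=2,p=0: acc = 0+0 = 0
k=2,p=1: acc = 0+2 = 2
k=2,p=2: acc = 2+4 = 6
k=2,p=3: acc = 6+6 = 12
k=2,p=4: acc = 12+8 = 20
k=3,p=0: acc = 20+0 = 20
k=3,p=1: acc = 20+3 = 23
k=3,p=2: acc = 23+6 = 29
k=3,p=3: acc = 29+9 = 38
k=3,p=4: acc = 38+12 = 50
k=4,p=0: acc = 50+0 = 50
k=4,p=1: acc = 50+4 = 54
k=4,p=2: acc = 54+8 = 62
k=4,p=3: acc = 62+12 = 74
k=4,p=4: acc = 74+16 = 90
k=5,p=0: acc = 90+0 = 90
k=5,p=1: acc = 90+5 = 95
k=5,p=2: acc = 95+10 = 105
k=5,p=3: acc = 105+15 = 120
k=5,p=4: acc = 120+20 = 140

140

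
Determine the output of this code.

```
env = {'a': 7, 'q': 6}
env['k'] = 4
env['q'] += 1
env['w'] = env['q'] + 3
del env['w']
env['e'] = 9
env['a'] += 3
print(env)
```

env['k'] = 4 → {'a': 7, 'q': 6, 'k': 4}
env['q'] = 6+1 = 7 → {'a': 7, 'q': 7, 'k': 4}
env['w'] = env['q']+3 = 10 → {'a': 7, 'q': 7, 'k': 4, 'w': 10}
del 'w' → {'a': 7, 'q': 7, 'k': 4}
env['e'] = 9 → {'a': 7, 'q': 7, 'k': 4, 'e': 9}
env['a'] = 7+3 = 10 → {'a': 10, 'q': 7, 'k': 4, 'e': 9}

{'a': 10, 'q': 7, 'k': 4, 'e': 9}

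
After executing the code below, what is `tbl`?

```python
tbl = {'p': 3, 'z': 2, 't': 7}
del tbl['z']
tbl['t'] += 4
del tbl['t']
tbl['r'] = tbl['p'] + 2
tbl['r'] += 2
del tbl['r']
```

{'p': 3}

del 'z' → {'p': 3, 't': 7}
tbl['t'] = 7+4 = 11 → {'p': 3, 't': 11}
del 't' → {'p': 3}
tbl['r'] = tbl['p']+2 = 5 → {'p': 3, 'r': 5}
tbl['r'] = 5+2 = 7 → {'p': 3, 'r': 7}
del 'r' → {'p': 3}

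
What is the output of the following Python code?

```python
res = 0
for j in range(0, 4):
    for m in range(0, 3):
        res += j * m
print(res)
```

18

j=0,m=0: res = 0+0 = 0
j=0,m=1: res = 0+0 = 0
j=0,m=2: res = 0+0 = 0
j=1,m=0: res = 0+0 = 0
j=1,m=1: res = 0+1 = 1
j=1,m=2: res = 1+2 = 3
j=2,m=0: res = 3+0 = 3
j=2,m=1: res = 3+2 = 5
j=2,m=2: res = 5+4 = 9
j=3,m=0: res = 9+0 = 9
j=3,m=1: res = 9+3 = 12
j=3,m=2: res = 12+6 = 18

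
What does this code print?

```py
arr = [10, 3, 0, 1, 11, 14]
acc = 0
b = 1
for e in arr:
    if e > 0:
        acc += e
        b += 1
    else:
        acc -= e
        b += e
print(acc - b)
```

33

e=10: >0, acc = 0+10 = 10; b=2
e=3: >0, acc = 10+3 = 13; b=3
e=0: not >0, acc = 13-0 = 13; b=3
e=1: >0, acc = 13+1 = 14; b=4
e=11: >0, acc = 14+11 = 25; b=5
e=14: >0, acc = 25+14 = 39; b=6
acc-b = 39-6 = 33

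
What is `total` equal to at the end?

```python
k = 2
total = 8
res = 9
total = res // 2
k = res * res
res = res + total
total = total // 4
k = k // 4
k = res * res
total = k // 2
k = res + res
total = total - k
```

total = 9//2 = 4
k = 9*9 = 81
res = 9+4 = 13
total = 4//4 = 1
k = 81//4 = 20
k = 13*13 = 169
total = 169//2 = 84
k = 13+13 = 26
total = 84-26 = 58

58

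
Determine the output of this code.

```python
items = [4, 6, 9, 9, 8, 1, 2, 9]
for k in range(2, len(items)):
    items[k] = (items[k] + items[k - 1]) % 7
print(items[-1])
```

k=2: items[2] = (9+6)%7 = 1 → [4, 6, 1, 9, 8, 1, 2, 9]
k=3: items[3] = (9+1)%7 = 3 → [4, 6, 1, 3, 8, 1, 2, 9]
k=4: items[4] = (8+3)%7 = 4 → [4, 6, 1, 3, 4, 1, 2, 9]
k=5: items[5] = (1+4)%7 = 5 → [4, 6, 1, 3, 4, 5, 2, 9]
k=6: items[6] = (2+5)%7 = 0 → [4, 6, 1, 3, 4, 5, 0, 9]
k=7: items[7] = (9+0)%7 = 2 → [4, 6, 1, 3, 4, 5, 0, 2]

2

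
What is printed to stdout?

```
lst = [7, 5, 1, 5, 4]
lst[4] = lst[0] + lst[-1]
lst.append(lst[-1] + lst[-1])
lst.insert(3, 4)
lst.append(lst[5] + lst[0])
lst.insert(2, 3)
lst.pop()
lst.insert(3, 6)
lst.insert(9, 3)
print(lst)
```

lst[4] = lst[0]+lst[-1] = 7+4 = 11 → [7, 5, 1, 5, 11]
append lst[-1]+lst[-1] = 11+11 = 22 → [7, 5, 1, 5, 11, 22]
insert 4 at 3 → [7, 5, 1, 4, 5, 11, 22]
append lst[5]+lst[0] = 11+7 = 18 → [7, 5, 1, 4, 5, 11, 22, 18]
insert 3 at 2 → [7, 5, 3, 1, 4, 5, 11, 22, 18]
pop() removes 18 → [7, 5, 3, 1, 4, 5, 11, 22]
insert 6 at 3 → [7, 5, 3, 6, 1, 4, 5, 11, 22]
insert 3 at 9 → [7, 5, 3, 6, 1, 4, 5, 11, 22, 3]

[7, 5, 3, 6, 1, 4, 5, 11, 22, 3]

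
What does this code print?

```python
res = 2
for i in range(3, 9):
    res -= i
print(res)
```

i=3: res = 2-3 = -1
i=4: res = (-1)-4 = -5
i=5: res = (-5)-5 = -10
i=6: res = (-10)-6 = -16
i=7: res = (-16)-7 = -23
i=8: res = (-23)-8 = -31

-31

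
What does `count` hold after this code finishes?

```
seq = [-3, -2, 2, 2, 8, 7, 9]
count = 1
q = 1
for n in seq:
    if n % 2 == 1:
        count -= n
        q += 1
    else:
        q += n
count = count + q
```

2

n=-3: odd, count = 1-(-3) = 4; q=2
n=-2: not odd; q=0
n=2: not odd; q=2
n=2: not odd; q=4
n=8: not odd; q=12
n=7: odd, count = 4-7 = -3; q=13
n=9: odd, count = (-3)-9 = -12; q=14
count+q = (-12)+14 = 2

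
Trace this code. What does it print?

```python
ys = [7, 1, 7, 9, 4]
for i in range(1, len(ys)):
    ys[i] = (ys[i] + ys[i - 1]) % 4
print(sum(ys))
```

10

i=1: ys[1] = (1+7)%4 = 0 → [7, 0, 7, 9, 4]
i=2: ys[2] = (7+0)%4 = 3 → [7, 0, 3, 9, 4]
i=3: ys[3] = (9+3)%4 = 0 → [7, 0, 3, 0, 4]
i=4: ys[4] = (4+0)%4 = 0 → [7, 0, 3, 0, 0]
sum = 10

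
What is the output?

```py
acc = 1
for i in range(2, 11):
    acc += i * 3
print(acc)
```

163

i=2: acc = 1+2*3 = 7
i=3: acc = 7+3*3 = 16
i=4: acc = 16+4*3 = 28
i=5: acc = 28+5*3 = 43
i=6: acc = 43+6*3 = 61
i=7: acc = 61+7*3 = 82
i=8: acc = 82+8*3 = 106
i=9: acc = 106+9*3 = 133
i=10: acc = 133+10*3 = 163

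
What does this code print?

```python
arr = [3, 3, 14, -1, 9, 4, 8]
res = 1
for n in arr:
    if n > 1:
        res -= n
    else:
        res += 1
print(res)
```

-39

n=3: >1, res = 1-3 = -2
n=3: >1, res = (-2)-3 = -5
n=14: >1, res = (-5)-14 = -19
n=-1: not >1, res = (-19)+1 = -18
n=9: >1, res = (-18)-9 = -27
n=4: >1, res = (-27)-4 = -31
n=8: >1, res = (-31)-8 = -39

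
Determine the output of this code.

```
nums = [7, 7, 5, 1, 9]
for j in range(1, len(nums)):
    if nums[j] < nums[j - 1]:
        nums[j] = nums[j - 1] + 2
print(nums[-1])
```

j=1: 7>=7, unchanged → [7, 7, 5, 1, 9]
j=2: 5<7, nums[2] = 7+2 = 9 → [7, 7, 9, 1, 9]
j=3: 1<9, nums[3] = 9+2 = 11 → [7, 7, 9, 11, 9]
j=4: 9<11, nums[4] = 11+2 = 13 → [7, 7, 9, 11, 13]

13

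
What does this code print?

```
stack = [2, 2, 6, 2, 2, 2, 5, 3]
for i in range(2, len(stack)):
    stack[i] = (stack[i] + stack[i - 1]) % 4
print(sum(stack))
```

13

i=2: stack[2] = (6+2)%4 = 0 → [2, 2, 0, 2, 2, 2, 5, 3]
i=3: stack[3] = (2+0)%4 = 2 → [2, 2, 0, 2, 2, 2, 5, 3]
i=4: stack[4] = (2+2)%4 = 0 → [2, 2, 0, 2, 0, 2, 5, 3]
i=5: stack[5] = (2+0)%4 = 2 → [2, 2, 0, 2, 0, 2, 5, 3]
i=6: stack[6] = (5+2)%4 = 3 → [2, 2, 0, 2, 0, 2, 3, 3]
i=7: stack[7] = (3+3)%4 = 2 → [2, 2, 0, 2, 0, 2, 3, 2]
sum = 13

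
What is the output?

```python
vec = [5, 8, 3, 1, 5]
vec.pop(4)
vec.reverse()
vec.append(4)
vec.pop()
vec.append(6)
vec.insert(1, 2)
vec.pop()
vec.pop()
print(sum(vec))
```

14

pop(4) removes 5 → [5, 8, 3, 1]
reverse → [1, 3, 8, 5]
append 4 → [1, 3, 8, 5, 4]
pop() removes 4 → [1, 3, 8, 5]
append 6 → [1, 3, 8, 5, 6]
insert 2 at 1 → [1, 2, 3, 8, 5, 6]
pop() removes 6 → [1, 2, 3, 8, 5]
pop() removes 5 → [1, 2, 3, 8]
sum = 14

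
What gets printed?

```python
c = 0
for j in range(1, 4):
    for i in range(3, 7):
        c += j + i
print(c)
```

j=1,i=3: c = 0+4 = 4
j=1,i=4: c = 4+5 = 9
j=1,i=5: c = 9+6 = 15
j=1,i=6: c = 15+7 = 22
j=2,i=3: c = 22+5 = 27
j=2,i=4: c = 27+6 = 33
j=2,i=5: c = 33+7 = 40
j=2,i=6: c = 40+8 = 48
j=3,i=3: c = 48+6 = 54
j=3,i=4: c = 54+7 = 61
j=3,i=5: c = 61+8 = 69
j=3,i=6: c = 69+9 = 78

78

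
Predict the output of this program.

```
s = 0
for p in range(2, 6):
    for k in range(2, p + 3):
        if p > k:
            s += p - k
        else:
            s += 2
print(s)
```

p=2,k=2: not 2>2, s = 0+2 = 2
p=2,k=3: not 2>3, s = 2+2 = 4
p=2,k=4: not 2>4, s = 4+2 = 6
p=3,k=2: 3>2, s = 6+1 = 7
p=3,k=3: not 3>3, s = 7+2 = 9
p=3,k=4: not 3>4, s = 9+2 = 11
p=3,k=5: not 3>5, s = 11+2 = 13
p=4,k=2: 4>2, s = 13+2 = 15
p=4,k=3: 4>3, s = 15+1 = 16
p=4,k=4: not 4>4, s = 16+2 = 18
p=4,k=5: not 4>5, s = 18+2 = 20
p=4,k=6: not 4>6, s = 20+2 = 22
p=5,k=2: 5>2, s = 22+3 = 25
p=5,k=3: 5>3, s = 25+2 = 27
p=5,k=4: 5>4, s = 27+1 = 28
p=5,k=5: not 5>5, s = 28+2 = 30
p=5,k=6: not 5>6, s = 30+2 = 32
p=5,k=7: not 5>7, s = 32+2 = 34

34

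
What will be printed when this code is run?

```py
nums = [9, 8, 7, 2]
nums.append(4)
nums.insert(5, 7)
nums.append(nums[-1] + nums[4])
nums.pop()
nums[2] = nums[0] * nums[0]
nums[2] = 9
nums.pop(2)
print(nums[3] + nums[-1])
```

11

append 4 → [9, 8, 7, 2, 4]
insert 7 at 5 → [9, 8, 7, 2, 4, 7]
append nums[-1]+nums[4] = 7+4 = 11 → [9, 8, 7, 2, 4, 7, 11]
pop() removes 11 → [9, 8, 7, 2, 4, 7]
nums[2] = nums[0]*nums[0] = 9*9 = 81 → [9, 8, 81, 2, 4, 7]
nums[2] = 9 → [9, 8, 9, 2, 4, 7]
pop(2) removes 9 → [9, 8, 2, 4, 7]
nums[3]+nums[-1] = 4+7 = 11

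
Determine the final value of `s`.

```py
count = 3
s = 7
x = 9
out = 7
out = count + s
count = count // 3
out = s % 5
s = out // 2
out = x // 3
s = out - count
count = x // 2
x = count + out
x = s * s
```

out = 3+7 = 10
count = 3//3 = 1
out = 7%5 = 2
s = 2//2 = 1
out = 9//3 = 3
s = 3-1 = 2
count = 9//2 = 4
x = 4+3 = 7
x = 2*2 = 4

2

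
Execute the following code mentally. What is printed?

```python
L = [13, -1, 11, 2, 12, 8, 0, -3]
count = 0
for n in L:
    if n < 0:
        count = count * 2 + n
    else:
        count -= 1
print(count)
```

-19

n=13: not <0, count = 0-1 = -1
n=-1: <0, count = (-1)*2+(-1) = -3
n=11: not <0, count = (-3)-1 = -4
n=2: not <0, count = (-4)-1 = -5
n=12: not <0, count = (-5)-1 = -6
n=8: not <0, count = (-6)-1 = -7
n=0: not <0, count = (-7)-1 = -8
n=-3: <0, count = (-8)*2+(-3) = -19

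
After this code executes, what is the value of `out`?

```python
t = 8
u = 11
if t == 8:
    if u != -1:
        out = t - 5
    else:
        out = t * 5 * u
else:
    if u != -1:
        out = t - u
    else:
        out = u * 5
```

t=8, u=11
t == 8 is True; u != -1 is True
→ out = t - 5 = 3

3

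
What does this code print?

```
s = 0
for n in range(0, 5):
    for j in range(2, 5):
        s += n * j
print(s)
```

n=0,j=2: s = 0+0 = 0
n=0,j=3: s = 0+0 = 0
n=0,j=4: s = 0+0 = 0
n=1,j=2: s = 0+2 = 2
n=1,j=3: s = 2+3 = 5
n=1,j=4: s = 5+4 = 9
n=2,j=2: s = 9+4 = 13
n=2,j=3: s = 13+6 = 19
n=2,j=4: s = 19+8 = 27
n=3,j=2: s = 27+6 = 33
n=3,j=3: s = 33+9 = 42
n=3,j=4: s = 42+12 = 54
n=4,j=2: s = 54+8 = 62
n=4,j=3: s = 62+12 = 74
n=4,j=4: s = 74+16 = 90

90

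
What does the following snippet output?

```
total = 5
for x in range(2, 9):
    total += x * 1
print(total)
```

x=2: total = 5+2*1 = 7
x=3: total = 7+3*1 = 10
x=4: total = 10+4*1 = 14
x=5: total = 14+5*1 = 19
x=6: total = 19+6*1 = 25
x=7: total = 25+7*1 = 32
x=8: total = 32+8*1 = 40

40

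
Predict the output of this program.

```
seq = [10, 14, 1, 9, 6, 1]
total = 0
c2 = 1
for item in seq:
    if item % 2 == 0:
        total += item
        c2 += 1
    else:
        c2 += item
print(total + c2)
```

45

item=10: even, total = 0+10 = 10; c2=2
item=14: even, total = 10+14 = 24; c2=3
item=1: not even; c2=4
item=9: not even; c2=13
item=6: even, total = 24+6 = 30; c2=14
item=1: not even; c2=15
total+c2 = 30+15 = 45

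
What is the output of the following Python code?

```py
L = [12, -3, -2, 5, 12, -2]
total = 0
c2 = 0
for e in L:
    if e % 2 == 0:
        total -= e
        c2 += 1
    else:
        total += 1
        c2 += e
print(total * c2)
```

-108

e=12: even, total = 0-12 = -12; c2=1
e=-3: not even, total = (-12)+1 = -11; c2=-2
e=-2: even, total = (-11)-(-2) = -9; c2=-1
e=5: not even, total = (-9)+1 = -8; c2=4
e=12: even, total = (-8)-12 = -20; c2=5
e=-2: even, total = (-20)-(-2) = -18; c2=6
total*c2 = (-18)*6 = -108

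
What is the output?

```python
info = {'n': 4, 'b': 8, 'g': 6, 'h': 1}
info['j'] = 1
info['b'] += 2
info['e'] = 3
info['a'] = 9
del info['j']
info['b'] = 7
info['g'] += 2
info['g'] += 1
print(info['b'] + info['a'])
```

info['j'] = 1 → {'n': 4, 'b': 8, 'g': 6, 'h': 1, 'j': 1}
info['b'] = 8+2 = 10 → {'n': 4, 'b': 10, 'g': 6, 'h': 1, 'j': 1}
info['e'] = 3 → {'n': 4, 'b': 10, 'g': 6, 'h': 1, 'j': 1, 'e': 3}
info['a'] = 9 → {'n': 4, 'b': 10, 'g': 6, 'h': 1, 'j': 1, 'e': 3, 'a': 9}
del 'j' → {'n': 4, 'b': 10, 'g': 6, 'h': 1, 'e': 3, 'a': 9}
info['b'] = 7 → {'n': 4, 'b': 7, 'g': 6, 'h': 1, 'e': 3, 'a': 9}
info['g'] = 6+2 = 8 → {'n': 4, 'b': 7, 'g': 8, 'h': 1, 'e': 3, 'a': 9}
info['g'] = 8+1 = 9 → {'n': 4, 'b': 7, 'g': 9, 'h': 1, 'e': 3, 'a': 9}
info['b']+info['a'] = 7+9 = 16

16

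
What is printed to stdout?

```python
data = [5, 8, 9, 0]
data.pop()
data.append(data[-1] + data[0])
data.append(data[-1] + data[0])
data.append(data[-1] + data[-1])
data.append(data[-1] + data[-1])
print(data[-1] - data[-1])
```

pop() removes 0 → [5, 8, 9]
append data[-1]+data[0] = 9+5 = 14 → [5, 8, 9, 14]
append data[-1]+data[0] = 14+5 = 19 → [5, 8, 9, 14, 19]
append data[-1]+data[-1] = 19+19 = 38 → [5, 8, 9, 14, 19, 38]
append data[-1]+data[-1] = 38+38 = 76 → [5, 8, 9, 14, 19, 38, 76]
data[-1]-data[-1] = 76-76 = 0

0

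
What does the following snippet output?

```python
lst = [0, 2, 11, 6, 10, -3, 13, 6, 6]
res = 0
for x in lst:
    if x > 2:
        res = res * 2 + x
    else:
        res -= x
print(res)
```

x=0: not >2, res = 0-0 = 0
x=2: not >2, res = 0-2 = -2
x=11: >2, res = (-2)*2+11 = 7
x=6: >2, res = 7*2+6 = 20
x=10: >2, res = 20*2+10 = 50
x=-3: not >2, res = 50-(-3) = 53
x=13: >2, res = 53*2+13 = 119
x=6: >2, res = 119*2+6 = 244
x=6: >2, res = 244*2+6 = 494

494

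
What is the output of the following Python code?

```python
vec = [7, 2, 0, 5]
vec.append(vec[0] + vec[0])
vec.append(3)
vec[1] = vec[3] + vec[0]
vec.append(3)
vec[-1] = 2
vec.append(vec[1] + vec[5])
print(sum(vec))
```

append vec[0]+vec[0] = 7+7 = 14 → [7, 2, 0, 5, 14]
append 3 → [7, 2, 0, 5, 14, 3]
vec[1] = vec[3]+vec[0] = 5+7 = 12 → [7, 12, 0, 5, 14, 3]
append 3 → [7, 12, 0, 5, 14, 3, 3]
vec[-1] = 2 → [7, 12, 0, 5, 14, 3, 2]
append vec[1]+vec[5] = 12+3 = 15 → [7, 12, 0, 5, 14, 3, 2, 15]
sum = 58

58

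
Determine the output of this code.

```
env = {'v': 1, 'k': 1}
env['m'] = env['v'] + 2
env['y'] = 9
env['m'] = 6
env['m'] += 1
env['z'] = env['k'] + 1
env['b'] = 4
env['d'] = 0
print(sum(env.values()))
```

24

env['m'] = env['v']+2 = 3 → {'v': 1, 'k': 1, 'm': 3}
env['y'] = 9 → {'v': 1, 'k': 1, 'm': 3, 'y': 9}
env['m'] = 6 → {'v': 1, 'k': 1, 'm': 6, 'y': 9}
env['m'] = 6+1 = 7 → {'v': 1, 'k': 1, 'm': 7, 'y': 9}
env['z'] = env['k']+1 = 2 → {'v': 1, 'k': 1, 'm': 7, 'y': 9, 'z': 2}
env['b'] = 4 → {'v': 1, 'k': 1, 'm': 7, 'y': 9, 'z': 2, 'b': 4}
env['d'] = 0 → {'v': 1, 'k': 1, 'm': 7, 'y': 9, 'z': 2, 'b': 4, 'd': 0}
sum of values = 24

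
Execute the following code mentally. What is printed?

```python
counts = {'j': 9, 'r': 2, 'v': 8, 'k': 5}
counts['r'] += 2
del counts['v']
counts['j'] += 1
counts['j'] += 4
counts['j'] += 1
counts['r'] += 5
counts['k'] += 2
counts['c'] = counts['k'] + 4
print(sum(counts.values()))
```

counts['r'] = 2+2 = 4 → {'j': 9, 'r': 4, 'v': 8, 'k': 5}
del 'v' → {'j': 9, 'r': 4, 'k': 5}
counts['j'] = 9+1 = 10 → {'j': 10, 'r': 4, 'k': 5}
counts['j'] = 10+4 = 14 → {'j': 14, 'r': 4, 'k': 5}
counts['j'] = 14+1 = 15 → {'j': 15, 'r': 4, 'k': 5}
counts['r'] = 4+5 = 9 → {'j': 15, 'r': 9, 'k': 5}
counts['k'] = 5+2 = 7 → {'j': 15, 'r': 9, 'k': 7}
counts['c'] = counts['k']+4 = 11 → {'j': 15, 'r': 9, 'k': 7, 'c': 11}
sum of values = 42

42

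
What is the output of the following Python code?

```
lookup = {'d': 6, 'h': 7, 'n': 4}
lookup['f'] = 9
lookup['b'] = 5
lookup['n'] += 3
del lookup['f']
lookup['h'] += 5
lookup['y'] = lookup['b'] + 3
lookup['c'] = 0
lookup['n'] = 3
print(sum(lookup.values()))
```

34

lookup['f'] = 9 → {'d': 6, 'h': 7, 'n': 4, 'f': 9}
lookup['b'] = 5 → {'d': 6, 'h': 7, 'n': 4, 'f': 9, 'b': 5}
lookup['n'] = 4+3 = 7 → {'d': 6, 'h': 7, 'n': 7, 'f': 9, 'b': 5}
del 'f' → {'d': 6, 'h': 7, 'n': 7, 'b': 5}
lookup['h'] = 7+5 = 12 → {'d': 6, 'h': 12, 'n': 7, 'b': 5}
lookup['y'] = lookup['b']+3 = 8 → {'d': 6, 'h': 12, 'n': 7, 'b': 5, 'y': 8}
lookup['c'] = 0 → {'d': 6, 'h': 12, 'n': 7, 'b': 5, 'y': 8, 'c': 0}
lookup['n'] = 3 → {'d': 6, 'h': 12, 'n': 3, 'b': 5, 'y': 8, 'c': 0}
sum of values = 34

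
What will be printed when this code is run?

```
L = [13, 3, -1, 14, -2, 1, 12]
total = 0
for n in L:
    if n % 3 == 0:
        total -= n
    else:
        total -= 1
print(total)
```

-20

n=13: not %3==0, total = 0-1 = -1
n=3: %3==0, total = (-1)-3 = -4
n=-1: not %3==0, total = (-4)-1 = -5
n=14: not %3==0, total = (-5)-1 = -6
n=-2: not %3==0, total = (-6)-1 = -7
n=1: not %3==0, total = (-7)-1 = -8
n=12: %3==0, total = (-8)-12 = -20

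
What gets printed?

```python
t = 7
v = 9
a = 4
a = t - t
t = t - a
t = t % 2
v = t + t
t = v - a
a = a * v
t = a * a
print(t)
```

a = 7-7 = 0
t = 7-0 = 7
t = 7%2 = 1
v = 1+1 = 2
t = 2-0 = 2
a = 0*2 = 0
t = 0*0 = 0

0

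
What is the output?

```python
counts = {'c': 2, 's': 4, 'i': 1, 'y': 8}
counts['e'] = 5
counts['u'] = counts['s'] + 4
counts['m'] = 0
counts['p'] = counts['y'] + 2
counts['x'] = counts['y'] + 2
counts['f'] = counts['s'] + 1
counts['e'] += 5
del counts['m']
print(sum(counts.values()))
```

58

counts['e'] = 5 → {'c': 2, 's': 4, 'i': 1, 'y': 8, 'e': 5}
counts['u'] = counts['s']+4 = 8 → {'c': 2, 's': 4, 'i': 1, 'y': 8, 'e': 5, 'u': 8}
counts['m'] = 0 → {'c': 2, 's': 4, 'i': 1, 'y': 8, 'e': 5, 'u': 8, 'm': 0}
counts['p'] = counts['y']+2 = 10 → {'c': 2, 's': 4, 'i': 1, 'y': 8, 'e': 5, 'u': 8, 'm': 0, 'p': 10}
counts['x'] = counts['y']+2 = 10 → {'c': 2, 's': 4, 'i': 1, 'y': 8, 'e': 5, 'u': 8, 'm': 0, 'p': 10, 'x': 10}
counts['f'] = counts['s']+1 = 5 → {'c': 2, 's': 4, 'i': 1, 'y': 8, 'e': 5, 'u': 8, 'm': 0, 'p': 10, 'x': 10, 'f': 5}
counts['e'] = 5+5 = 10 → {'c': 2, 's': 4, 'i': 1, 'y': 8, 'e': 10, 'u': 8, 'm': 0, 'p': 10, 'x': 10, 'f': 5}
del 'm' → {'c': 2, 's': 4, 'i': 1, 'y': 8, 'e': 10, 'u': 8, 'p': 10, 'x': 10, 'f': 5}
sum of values = 58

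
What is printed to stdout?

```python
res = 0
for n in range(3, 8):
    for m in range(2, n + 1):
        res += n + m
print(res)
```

185

n=3,m=2: res = 0+5 = 5
n=3,m=3: res = 5+6 = 11
n=4,m=2: res = 11+6 = 17
n=4,m=3: res = 17+7 = 24
n=4,m=4: res = 24+8 = 32
n=5,m=2: res = 32+7 = 39
n=5,m=3: res = 39+8 = 47
n=5,m=4: res = 47+9 = 56
n=5,m=5: res = 56+10 = 66
n=6,m=2: res = 66+8 = 74
n=6,m=3: res = 74+9 = 83
n=6,m=4: res = 83+10 = 93
n=6,m=5: res = 93+11 = 104
n=6,m=6: res = 104+12 = 116
n=7,m=2: res = 116+9 = 125
n=7,m=3: res = 125+10 = 135
n=7,m=4: res = 135+11 = 146
n=7,m=5: res = 146+12 = 158
n=7,m=6: res = 158+13 = 171
n=7,m=7: res = 171+14 = 185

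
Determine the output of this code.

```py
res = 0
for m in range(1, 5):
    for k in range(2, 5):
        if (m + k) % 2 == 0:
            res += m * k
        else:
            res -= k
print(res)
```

m=1,k=2: odd sum, res = 0-2 = -2
m=1,k=3: even sum, res = (-2)+3 = 1
m=1,k=4: odd sum, res = 1-4 = -3
m=2,k=2: even sum, res = (-3)+4 = 1
m=2,k=3: odd sum, res = 1-3 = -2
m=2,k=4: even sum, res = (-2)+8 = 6
m=3,k=2: odd sum, res = 6-2 = 4
m=3,k=3: even sum, res = 4+9 = 13
m=3,k=4: odd sum, res = 13-4 = 9
m=4,k=2: even sum, res = 9+8 = 17
m=4,k=3: odd sum, res = 17-3 = 14
m=4,k=4: even sum, res = 14+16 = 30

30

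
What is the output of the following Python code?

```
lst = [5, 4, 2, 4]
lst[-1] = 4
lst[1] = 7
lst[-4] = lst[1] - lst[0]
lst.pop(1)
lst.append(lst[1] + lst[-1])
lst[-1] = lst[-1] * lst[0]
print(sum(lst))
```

lst[-1] = 4 → [5, 4, 2, 4]
lst[1] = 7 → [5, 7, 2, 4]
lst[-4] = lst[1]-lst[0] = 7-5 = 2 → [2, 7, 2, 4]
pop(1) removes 7 → [2, 2, 4]
append lst[1]+lst[-1] = 2+4 = 6 → [2, 2, 4, 6]
lst[-1] = lst[-1]*lst[0] = 6*2 = 12 → [2, 2, 4, 12]
sum = 20

20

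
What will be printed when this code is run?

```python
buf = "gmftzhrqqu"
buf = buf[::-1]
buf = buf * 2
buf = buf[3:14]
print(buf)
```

rhztfmguqqr

reverse → 'uqqrhztfmg'
repeat ×2 → 'uqqrhztfmguqqrhztfmg'
slice [3:14] → 'rhztfmguqqr'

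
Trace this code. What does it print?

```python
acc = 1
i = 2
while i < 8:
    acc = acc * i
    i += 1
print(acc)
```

5040

i=2: acc = 1*2 = 2
i=3: acc = 2*3 = 6
i=4: acc = 6*4 = 24
i=5: acc = 24*5 = 120
i=6: acc = 120*6 = 720
i=7: acc = 720*7 = 5040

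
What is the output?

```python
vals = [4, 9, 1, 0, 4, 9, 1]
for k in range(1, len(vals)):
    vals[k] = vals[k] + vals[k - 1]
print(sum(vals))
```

k=1: vals[1] = 9+4 = 13 → [4, 13, 1, 0, 4, 9, 1]
k=2: vals[2] = 1+13 = 14 → [4, 13, 14, 0, 4, 9, 1]
k=3: vals[3] = 0+14 = 14 → [4, 13, 14, 14, 4, 9, 1]
k=4: vals[4] = 4+14 = 18 → [4, 13, 14, 14, 18, 9, 1]
k=5: vals[5] = 9+18 = 27 → [4, 13, 14, 14, 18, 27, 1]
k=6: vals[6] = 1+27 = 28 → [4, 13, 14, 14, 18, 27, 28]
sum = 118

118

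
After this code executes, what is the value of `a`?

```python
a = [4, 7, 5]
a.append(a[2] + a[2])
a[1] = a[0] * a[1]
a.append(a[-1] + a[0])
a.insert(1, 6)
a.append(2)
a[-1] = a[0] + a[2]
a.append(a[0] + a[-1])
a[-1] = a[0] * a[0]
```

[4, 6, 28, 5, 10, 14, 32, 16]

append a[2]+a[2] = 5+5 = 10 → [4, 7, 5, 10]
a[1] = a[0]*a[1] = 4*7 = 28 → [4, 28, 5, 10]
append a[-1]+a[0] = 10+4 = 14 → [4, 28, 5, 10, 14]
insert 6 at 1 → [4, 6, 28, 5, 10, 14]
append 2 → [4, 6, 28, 5, 10, 14, 2]
a[-1] = a[0]+a[2] = 4+28 = 32 → [4, 6, 28, 5, 10, 14, 32]
append a[0]+a[-1] = 4+32 = 36 → [4, 6, 28, 5, 10, 14, 32, 36]
a[-1] = a[0]*a[0] = 4*4 = 16 → [4, 6, 28, 5, 10, 14, 32, 16]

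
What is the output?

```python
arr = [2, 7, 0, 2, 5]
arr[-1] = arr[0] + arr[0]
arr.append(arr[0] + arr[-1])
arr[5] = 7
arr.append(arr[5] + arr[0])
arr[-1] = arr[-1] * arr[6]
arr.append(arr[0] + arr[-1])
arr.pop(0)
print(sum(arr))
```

184

arr[-1] = arr[0]+arr[0] = 2+2 = 4 → [2, 7, 0, 2, 4]
append arr[0]+arr[-1] = 2+4 = 6 → [2, 7, 0, 2, 4, 6]
arr[5] = 7 → [2, 7, 0, 2, 4, 7]
append arr[5]+arr[0] = 7+2 = 9 → [2, 7, 0, 2, 4, 7, 9]
arr[-1] = arr[-1]*arr[6] = 9*9 = 81 → [2, 7, 0, 2, 4, 7, 81]
append arr[0]+arr[-1] = 2+81 = 83 → [2, 7, 0, 2, 4, 7, 81, 83]
pop(0) removes 2 → [7, 0, 2, 4, 7, 81, 83]
sum = 184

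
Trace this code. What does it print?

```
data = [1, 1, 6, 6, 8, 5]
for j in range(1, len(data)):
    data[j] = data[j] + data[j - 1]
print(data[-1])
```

j=1: data[1] = 1+1 = 2 → [1, 2, 6, 6, 8, 5]
j=2: data[2] = 6+2 = 8 → [1, 2, 8, 6, 8, 5]
j=3: data[3] = 6+8 = 14 → [1, 2, 8, 14, 8, 5]
j=4: data[4] = 8+14 = 22 → [1, 2, 8, 14, 22, 5]
j=5: data[5] = 5+22 = 27 → [1, 2, 8, 14, 22, 27]

27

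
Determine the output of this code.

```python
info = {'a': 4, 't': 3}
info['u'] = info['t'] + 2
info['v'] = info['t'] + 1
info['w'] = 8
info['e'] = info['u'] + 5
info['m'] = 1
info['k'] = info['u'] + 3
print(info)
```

{'a': 4, 't': 3, 'u': 5, 'v': 4, 'w': 8, 'e': 10, 'm': 1, 'k': 8}

info['u'] = info['t']+2 = 5 → {'a': 4, 't': 3, 'u': 5}
info['v'] = info['t']+1 = 4 → {'a': 4, 't': 3, 'u': 5, 'v': 4}
info['w'] = 8 → {'a': 4, 't': 3, 'u': 5, 'v': 4, 'w': 8}
info['e'] = info['u']+5 = 10 → {'a': 4, 't': 3, 'u': 5, 'v': 4, 'w': 8, 'e': 10}
info['m'] = 1 → {'a': 4, 't': 3, 'u': 5, 'v': 4, 'w': 8, 'e': 10, 'm': 1}
info['k'] = info['u']+3 = 8 → {'a': 4, 't': 3, 'u': 5, 'v': 4, 'w': 8, 'e': 10, 'm': 1, 'k': 8}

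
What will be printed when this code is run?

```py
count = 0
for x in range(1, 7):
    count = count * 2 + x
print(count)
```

x=1: count = 0*2+1 = 1
x=2: count = 1*2+2 = 4
x=3: count = 4*2+3 = 11
x=4: count = 11*2+4 = 26
x=5: count = 26*2+5 = 57
x=6: count = 57*2+6 = 120

120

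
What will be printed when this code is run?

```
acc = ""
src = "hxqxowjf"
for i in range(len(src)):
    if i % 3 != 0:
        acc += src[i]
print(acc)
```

i=0: skip
i=1: add 'x' → 'x'
i=2: add 'q' → 'xq'
i=3: skip
i=4: add 'o' → 'xqo'
i=5: add 'w' → 'xqow'
i=6: skip
i=7: add 'f' → 'xqowf'

xqowf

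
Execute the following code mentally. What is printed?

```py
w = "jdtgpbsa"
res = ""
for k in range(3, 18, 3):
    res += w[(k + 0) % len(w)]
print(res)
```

gsdpa

k=3: add w[3]='g' → 'g'
k=6: add w[6]='s' → 'gs'
k=9: add w[1]='d' → 'gsd'
k=12: add w[4]='p' → 'gsdp'
k=15: add w[7]='a' → 'gsdpa'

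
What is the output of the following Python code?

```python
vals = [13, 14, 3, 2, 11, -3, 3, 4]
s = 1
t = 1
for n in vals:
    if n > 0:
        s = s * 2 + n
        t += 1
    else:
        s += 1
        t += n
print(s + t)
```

1535

n=13: >0, s = 1*2+13 = 15; t=2
n=14: >0, s = 15*2+14 = 44; t=3
n=3: >0, s = 44*2+3 = 91; t=4
n=2: >0, s = 91*2+2 = 184; t=5
n=11: >0, s = 184*2+11 = 379; t=6
n=-3: not >0, s = 379+1 = 380; t=3
n=3: >0, s = 380*2+3 = 763; t=4
n=4: >0, s = 763*2+4 = 1530; t=5
s+t = 1530+5 = 1535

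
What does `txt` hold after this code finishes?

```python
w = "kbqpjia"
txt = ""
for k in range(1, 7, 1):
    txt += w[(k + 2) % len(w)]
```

'pjiakb'

k=1: add w[3]='p' → 'p'
k=2: add w[4]='j' → 'pj'
k=3: add w[5]='i' → 'pji'
k=4: add w[6]='a' → 'pjia'
k=5: add w[0]='k' → 'pjiak'
k=6: add w[1]='b' → 'pjiakb'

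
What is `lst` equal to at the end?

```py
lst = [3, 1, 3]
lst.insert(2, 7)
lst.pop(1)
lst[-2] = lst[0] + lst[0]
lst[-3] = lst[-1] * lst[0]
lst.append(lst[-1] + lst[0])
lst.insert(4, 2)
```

insert 7 at 2 → [3, 1, 7, 3]
pop(1) removes 1 → [3, 7, 3]
lst[-2] = lst[0]+lst[0] = 3+3 = 6 → [3, 6, 3]
lst[-3] = lst[-1]*lst[0] = 3*3 = 9 → [9, 6, 3]
append lst[-1]+lst[0] = 3+9 = 12 → [9, 6, 3, 12]
insert 2 at 4 → [9, 6, 3, 12, 2]

[9, 6, 3, 12, 2]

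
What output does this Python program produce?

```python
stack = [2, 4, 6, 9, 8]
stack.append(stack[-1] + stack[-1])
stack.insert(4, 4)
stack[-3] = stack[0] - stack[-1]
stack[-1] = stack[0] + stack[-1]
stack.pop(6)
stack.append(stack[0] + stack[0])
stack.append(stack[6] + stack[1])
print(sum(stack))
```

append stack[-1]+stack[-1] = 8+8 = 16 → [2, 4, 6, 9, 8, 16]
insert 4 at 4 → [2, 4, 6, 9, 4, 8, 16]
stack[-3] = stack[0]-stack[-1] = 2-16 = -14 → [2, 4, 6, 9, -14, 8, 16]
stack[-1] = stack[0]+stack[-1] = 2+16 = 18 → [2, 4, 6, 9, -14, 8, 18]
pop(6) removes 18 → [2, 4, 6, 9, -14, 8]
append stack[0]+stack[0] = 2+2 = 4 → [2, 4, 6, 9, -14, 8, 4]
append stack[6]+stack[1] = 4+4 = 8 → [2, 4, 6, 9, -14, 8, 4, 8]
sum = 27

27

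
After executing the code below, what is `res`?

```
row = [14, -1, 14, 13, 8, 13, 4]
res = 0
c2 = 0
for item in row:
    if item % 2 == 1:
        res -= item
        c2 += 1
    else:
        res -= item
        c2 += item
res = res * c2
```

-2795

item=14: not odd, res = 0-14 = -14; c2=14
item=-1: odd, res = (-14)-(-1) = -13; c2=15
item=14: not odd, res = (-13)-14 = -27; c2=29
item=13: odd, res = (-27)-13 = -40; c2=30
item=8: not odd, res = (-40)-8 = -48; c2=38
item=13: odd, res = (-48)-13 = -61; c2=39
item=4: not odd, res = (-61)-4 = -65; c2=43
res*c2 = (-65)*43 = -2795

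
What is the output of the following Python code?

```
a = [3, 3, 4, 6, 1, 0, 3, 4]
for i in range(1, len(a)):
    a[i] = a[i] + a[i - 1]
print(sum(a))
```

113

i=1: a[1] = 3+3 = 6 → [3, 6, 4, 6, 1, 0, 3, 4]
i=2: a[2] = 4+6 = 10 → [3, 6, 10, 6, 1, 0, 3, 4]
i=3: a[3] = 6+10 = 16 → [3, 6, 10, 16, 1, 0, 3, 4]
i=4: a[4] = 1+16 = 17 → [3, 6, 10, 16, 17, 0, 3, 4]
i=5: a[5] = 0+17 = 17 → [3, 6, 10, 16, 17, 17, 3, 4]
i=6: a[6] = 3+17 = 20 → [3, 6, 10, 16, 17, 17, 20, 4]
i=7: a[7] = 4+20 = 24 → [3, 6, 10, 16, 17, 17, 20, 24]
sum = 113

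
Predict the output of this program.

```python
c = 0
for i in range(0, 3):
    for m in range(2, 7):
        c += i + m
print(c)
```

75

i=0,m=2: c = 0+2 = 2
i=0,m=3: c = 2+3 = 5
i=0,m=4: c = 5+4 = 9
i=0,m=5: c = 9+5 = 14
i=0,m=6: c = 14+6 = 20
i=1,m=2: c = 20+3 = 23
i=1,m=3: c = 23+4 = 27
i=1,m=4: c = 27+5 = 32
i=1,m=5: c = 32+6 = 38
i=1,m=6: c = 38+7 = 45
i=2,m=2: c = 45+4 = 49
i=2,m=3: c = 49+5 = 54
i=2,m=4: c = 54+6 = 60
i=2,m=5: c = 60+7 = 67
i=2,m=6: c = 67+8 = 75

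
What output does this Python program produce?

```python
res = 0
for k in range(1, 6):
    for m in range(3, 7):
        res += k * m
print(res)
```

270

k=1,m=3: res = 0+3 = 3
k=1,m=4: res = 3+4 = 7
k=1,m=5: res = 7+5 = 12
k=1,m=6: res = 12+6 = 18
k=2,m=3: res = 18+6 = 24
k=2,m=4: res = 24+8 = 32
k=2,m=5: res = 32+10 = 42
k=2,m=6: res = 42+12 = 54
k=3,m=3: res = 54+9 = 63
k=3,m=4: res = 63+12 = 75
k=3,m=5: res = 75+15 = 90
k=3,m=6: res = 90+18 = 108
k=4,m=3: res = 108+12 = 120
k=4,m=4: res = 120+16 = 136
k=4,m=5: res = 136+20 = 156
k=4,m=6: res = 156+24 = 180
k=5,m=3: res = 180+15 = 195
k=5,m=4: res = 195+20 = 215
k=5,m=5: res = 215+25 = 240
k=5,m=6: res = 240+30 = 270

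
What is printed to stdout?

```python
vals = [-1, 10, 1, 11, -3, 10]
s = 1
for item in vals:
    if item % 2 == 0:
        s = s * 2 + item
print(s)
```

item=-1: not even
item=10: even, s = 1*2+10 = 12
item=1: not even
item=11: not even
item=-3: not even
item=10: even, s = 12*2+10 = 34

34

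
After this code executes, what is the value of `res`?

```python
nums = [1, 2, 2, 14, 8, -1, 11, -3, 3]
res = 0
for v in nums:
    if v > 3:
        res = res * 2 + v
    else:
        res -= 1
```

55

v=1: not >3, res = 0-1 = -1
v=2: not >3, res = (-1)-1 = -2
v=2: not >3, res = (-2)-1 = -3
v=14: >3, res = (-3)*2+14 = 8
v=8: >3, res = 8*2+8 = 24
v=-1: not >3, res = 24-1 = 23
v=11: >3, res = 23*2+11 = 57
v=-3: not >3, res = 57-1 = 56
v=3: not >3, res = 56-1 = 55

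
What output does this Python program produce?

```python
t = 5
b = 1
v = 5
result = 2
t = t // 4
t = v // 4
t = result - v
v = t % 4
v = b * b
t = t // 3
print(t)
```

t = 5//4 = 1
t = 5//4 = 1
t = 2-5 = -3
v = (-3)%4 = 1
v = 1*1 = 1
t = (-3)//3 = -1

-1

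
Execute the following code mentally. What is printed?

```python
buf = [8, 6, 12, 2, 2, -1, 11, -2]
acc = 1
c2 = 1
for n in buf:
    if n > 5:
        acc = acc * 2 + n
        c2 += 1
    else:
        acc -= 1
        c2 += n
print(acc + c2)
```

138

n=8: >5, acc = 1*2+8 = 10; c2=2
n=6: >5, acc = 10*2+6 = 26; c2=3
n=12: >5, acc = 26*2+12 = 64; c2=4
n=2: not >5, acc = 64-1 = 63; c2=6
n=2: not >5, acc = 63-1 = 62; c2=8
n=-1: not >5, acc = 62-1 = 61; c2=7
n=11: >5, acc = 61*2+11 = 133; c2=8
n=-2: not >5, acc = 133-1 = 132; c2=6
acc+c2 = 132+6 = 138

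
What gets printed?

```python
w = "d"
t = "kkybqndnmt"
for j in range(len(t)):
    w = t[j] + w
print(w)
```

tmndnqbykkd

j=0: prepend 'k' → 'kd'
j=1: prepend 'k' → 'kkd'
j=2: prepend 'y' → 'ykkd'
j=3: prepend 'b' → 'bykkd'
j=4: prepend 'q' → 'qbykkd'
j=5: prepend 'n' → 'nqbykkd'
j=6: prepend 'd' → 'dnqbykkd'
j=7: prepend 'n' → 'ndnqbykkd'
j=8: prepend 'm' → 'mndnqbykkd'
j=9: prepend 't' → 'tmndnqbykkd'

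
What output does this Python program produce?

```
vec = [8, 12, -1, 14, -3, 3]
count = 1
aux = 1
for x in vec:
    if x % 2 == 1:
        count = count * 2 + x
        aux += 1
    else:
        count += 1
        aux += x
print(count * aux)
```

x=8: not odd, count = 1+1 = 2; aux=9
x=12: not odd, count = 2+1 = 3; aux=21
x=-1: odd, count = 3*2+(-1) = 5; aux=22
x=14: not odd, count = 5+1 = 6; aux=36
x=-3: odd, count = 6*2+(-3) = 9; aux=37
x=3: odd, count = 9*2+3 = 21; aux=38
count*aux = 21*38 = 798

798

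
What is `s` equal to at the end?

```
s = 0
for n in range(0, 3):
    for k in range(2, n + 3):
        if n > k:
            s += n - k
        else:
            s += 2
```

12

n=0,k=2: not 0>2, s = 0+2 = 2
n=1,k=2: not 1>2, s = 2+2 = 4
n=1,k=3: not 1>3, s = 4+2 = 6
n=2,k=2: not 2>2, s = 6+2 = 8
n=2,k=3: not 2>3, s = 8+2 = 10
n=2,k=4: not 2>4, s = 10+2 = 12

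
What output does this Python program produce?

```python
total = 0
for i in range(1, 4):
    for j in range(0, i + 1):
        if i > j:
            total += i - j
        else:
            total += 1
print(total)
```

i=1,j=0: 1>0, total = 0+1 = 1
i=1,j=1: not 1>1, total = 1+1 = 2
i=2,j=0: 2>0, total = 2+2 = 4
i=2,j=1: 2>1, total = 4+1 = 5
i=2,j=2: not 2>2, total = 5+1 = 6
i=3,j=0: 3>0, total = 6+3 = 9
i=3,j=1: 3>1, total = 9+2 = 11
i=3,j=2: 3>2, total = 11+1 = 12
i=3,j=3: not 3>3, total = 12+1 = 13

13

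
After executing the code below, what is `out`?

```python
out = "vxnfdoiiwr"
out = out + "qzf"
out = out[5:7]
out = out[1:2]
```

+ 'qzf' → 'vxnfdoiiwrqzf'
slice [5:7] → 'oi'
slice [1:2] → 'i'

'i'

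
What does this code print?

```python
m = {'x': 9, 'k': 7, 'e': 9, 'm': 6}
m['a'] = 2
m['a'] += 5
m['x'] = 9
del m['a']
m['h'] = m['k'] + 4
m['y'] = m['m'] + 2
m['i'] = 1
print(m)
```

m['a'] = 2 → {'x': 9, 'k': 7, 'e': 9, 'm': 6, 'a': 2}
m['a'] = 2+5 = 7 → {'x': 9, 'k': 7, 'e': 9, 'm': 6, 'a': 7}
m['x'] = 9 → {'x': 9, 'k': 7, 'e': 9, 'm': 6, 'a': 7}
del 'a' → {'x': 9, 'k': 7, 'e': 9, 'm': 6}
m['h'] = m['k']+4 = 11 → {'x': 9, 'k': 7, 'e': 9, 'm': 6, 'h': 11}
m['y'] = m['m']+2 = 8 → {'x': 9, 'k': 7, 'e': 9, 'm': 6, 'h': 11, 'y': 8}
m['i'] = 1 → {'x': 9, 'k': 7, 'e': 9, 'm': 6, 'h': 11, 'y': 8, 'i': 1}

{'x': 9, 'k': 7, 'e': 9, 'm': 6, 'h': 11, 'y': 8, 'i': 1}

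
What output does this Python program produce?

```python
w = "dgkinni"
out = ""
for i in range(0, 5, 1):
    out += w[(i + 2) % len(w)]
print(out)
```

i=0: add w[2]='k' → 'k'
i=1: add w[3]='i' → 'ki'
i=2: add w[4]='n' → 'kin'
i=3: add w[5]='n' → 'kinn'
i=4: add w[6]='i' → 'kinni'

kinni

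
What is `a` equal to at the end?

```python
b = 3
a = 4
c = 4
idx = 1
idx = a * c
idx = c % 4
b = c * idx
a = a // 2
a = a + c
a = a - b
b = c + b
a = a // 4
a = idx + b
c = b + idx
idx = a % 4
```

idx = 4*4 = 16
idx = 4%4 = 0
b = 4*0 = 0
a = 4//2 = 2
a = 2+4 = 6
a = 6-0 = 6
b = 4+0 = 4
a = 6//4 = 1
a = 0+4 = 4
c = 4+0 = 4
idx = 4%4 = 0

4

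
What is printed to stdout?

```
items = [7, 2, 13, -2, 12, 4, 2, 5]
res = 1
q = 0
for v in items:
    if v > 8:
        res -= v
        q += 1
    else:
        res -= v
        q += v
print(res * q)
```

v=7: not >8, res = 1-7 = -6; q=7
v=2: not >8, res = (-6)-2 = -8; q=9
v=13: >8, res = (-8)-13 = -21; q=10
v=-2: not >8, res = (-21)-(-2) = -19; q=8
v=12: >8, res = (-19)-12 = -31; q=9
v=4: not >8, res = (-31)-4 = -35; q=13
v=2: not >8, res = (-35)-2 = -37; q=15
v=5: not >8, res = (-37)-5 = -42; q=20
res*q = (-42)*20 = -840

-840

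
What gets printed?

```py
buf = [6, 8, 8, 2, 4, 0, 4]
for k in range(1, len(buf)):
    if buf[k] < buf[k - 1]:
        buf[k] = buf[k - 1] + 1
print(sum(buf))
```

64

k=1: 8>=6, unchanged → [6, 8, 8, 2, 4, 0, 4]
k=2: 8>=8, unchanged → [6, 8, 8, 2, 4, 0, 4]
k=3: 2<8, buf[3] = 8+1 = 9 → [6, 8, 8, 9, 4, 0, 4]
k=4: 4<9, buf[4] = 9+1 = 10 → [6, 8, 8, 9, 10, 0, 4]
k=5: 0<10, buf[5] = 10+1 = 11 → [6, 8, 8, 9, 10, 11, 4]
k=6: 4<11, buf[6] = 11+1 = 12 → [6, 8, 8, 9, 10, 11, 12]
sum = 64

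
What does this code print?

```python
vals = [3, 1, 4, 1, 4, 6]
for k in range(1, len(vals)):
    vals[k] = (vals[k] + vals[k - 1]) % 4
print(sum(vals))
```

k=1: vals[1] = (1+3)%4 = 0 → [3, 0, 4, 1, 4, 6]
k=2: vals[2] = (4+0)%4 = 0 → [3, 0, 0, 1, 4, 6]
k=3: vals[3] = (1+0)%4 = 1 → [3, 0, 0, 1, 4, 6]
k=4: vals[4] = (4+1)%4 = 1 → [3, 0, 0, 1, 1, 6]
k=5: vals[5] = (6+1)%4 = 3 → [3, 0, 0, 1, 1, 3]
sum = 8

8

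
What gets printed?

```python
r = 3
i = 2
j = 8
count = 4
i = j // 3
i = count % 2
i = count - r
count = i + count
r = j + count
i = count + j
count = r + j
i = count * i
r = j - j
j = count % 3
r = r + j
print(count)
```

i = 8//3 = 2
i = 4%2 = 0
i = 4-3 = 1
count = 1+4 = 5
r = 8+5 = 13
i = 5+8 = 13
count = 13+8 = 21
i = 21*13 = 273
r = 8-8 = 0
j = 21%3 = 0
r = 0+0 = 0

21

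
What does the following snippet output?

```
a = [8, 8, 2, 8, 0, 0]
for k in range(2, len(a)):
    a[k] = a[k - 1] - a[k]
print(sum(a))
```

k=2: a[2] = 8-2 = 6 → [8, 8, 6, 8, 0, 0]
k=3: a[3] = 6-8 = -2 → [8, 8, 6, -2, 0, 0]
k=4: a[4] = (-2)-0 = -2 → [8, 8, 6, -2, -2, 0]
k=5: a[5] = (-2)-0 = -2 → [8, 8, 6, -2, -2, -2]
sum = 16

16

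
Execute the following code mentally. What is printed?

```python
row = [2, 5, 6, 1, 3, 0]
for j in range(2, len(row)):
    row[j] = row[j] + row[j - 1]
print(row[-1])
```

15

j=2: row[2] = 6+5 = 11 → [2, 5, 11, 1, 3, 0]
j=3: row[3] = 1+11 = 12 → [2, 5, 11, 12, 3, 0]
j=4: row[4] = 3+12 = 15 → [2, 5, 11, 12, 15, 0]
j=5: row[5] = 0+15 = 15 → [2, 5, 11, 12, 15, 15]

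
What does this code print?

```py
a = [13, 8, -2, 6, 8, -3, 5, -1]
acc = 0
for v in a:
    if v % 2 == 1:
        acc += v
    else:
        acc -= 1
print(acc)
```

10

v=13: odd, acc = 0+13 = 13
v=8: not odd, acc = 13-1 = 12
v=-2: not odd, acc = 12-1 = 11
v=6: not odd, acc = 11-1 = 10
v=8: not odd, acc = 10-1 = 9
v=-3: odd, acc = 9+(-3) = 6
v=5: odd, acc = 6+5 = 11
v=-1: odd, acc = 11+(-1) = 10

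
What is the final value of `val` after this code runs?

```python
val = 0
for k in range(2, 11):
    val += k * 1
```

k=2: val = 0+2*1 = 2
k=3: val = 2+3*1 = 5
k=4: val = 5+4*1 = 9
k=5: val = 9+5*1 = 14
k=6: val = 14+6*1 = 20
k=7: val = 20+7*1 = 27
k=8: val = 27+8*1 = 35
k=9: val = 35+9*1 = 44
k=10: val = 44+10*1 = 54

54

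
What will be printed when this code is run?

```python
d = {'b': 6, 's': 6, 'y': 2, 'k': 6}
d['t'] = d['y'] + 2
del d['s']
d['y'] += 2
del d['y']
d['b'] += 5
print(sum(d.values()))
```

21

d['t'] = d['y']+2 = 4 → {'b': 6, 's': 6, 'y': 2, 'k': 6, 't': 4}
del 's' → {'b': 6, 'y': 2, 'k': 6, 't': 4}
d['y'] = 2+2 = 4 → {'b': 6, 'y': 4, 'k': 6, 't': 4}
del 'y' → {'b': 6, 'k': 6, 't': 4}
d['b'] = 6+5 = 11 → {'b': 11, 'k': 6, 't': 4}
sum of values = 21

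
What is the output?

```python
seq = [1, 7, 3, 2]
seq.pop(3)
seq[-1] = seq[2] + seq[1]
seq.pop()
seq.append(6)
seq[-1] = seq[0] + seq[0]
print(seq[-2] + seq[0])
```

pop(3) removes 2 → [1, 7, 3]
seq[-1] = seq[2]+seq[1] = 3+7 = 10 → [1, 7, 10]
pop() removes 10 → [1, 7]
append 6 → [1, 7, 6]
seq[-1] = seq[0]+seq[0] = 1+1 = 2 → [1, 7, 2]
seq[-2]+seq[0] = 7+1 = 8

8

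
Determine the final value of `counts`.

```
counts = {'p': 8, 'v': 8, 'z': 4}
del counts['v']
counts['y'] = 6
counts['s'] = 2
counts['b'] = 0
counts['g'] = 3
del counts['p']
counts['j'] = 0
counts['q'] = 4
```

del 'v' → {'p': 8, 'z': 4}
counts['y'] = 6 → {'p': 8, 'z': 4, 'y': 6}
counts['s'] = 2 → {'p': 8, 'z': 4, 'y': 6, 's': 2}
counts['b'] = 0 → {'p': 8, 'z': 4, 'y': 6, 's': 2, 'b': 0}
counts['g'] = 3 → {'p': 8, 'z': 4, 'y': 6, 's': 2, 'b': 0, 'g': 3}
del 'p' → {'z': 4, 'y': 6, 's': 2, 'b': 0, 'g': 3}
counts['j'] = 0 → {'z': 4, 'y': 6, 's': 2, 'b': 0, 'g': 3, 'j': 0}
counts['q'] = 4 → {'z': 4, 'y': 6, 's': 2, 'b': 0, 'g': 3, 'j': 0, 'q': 4}

{'z': 4, 'y': 6, 's': 2, 'b': 0, 'g': 3, 'j': 0, 'q': 4}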